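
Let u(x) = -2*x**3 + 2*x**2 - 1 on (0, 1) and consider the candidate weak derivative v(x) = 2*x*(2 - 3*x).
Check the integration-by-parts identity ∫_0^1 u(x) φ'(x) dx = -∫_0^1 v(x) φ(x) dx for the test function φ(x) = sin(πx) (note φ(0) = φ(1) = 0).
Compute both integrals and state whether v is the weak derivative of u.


LHS = -24/π^3 + 2/π, RHS = -24/π^3 + 2/π. Yes, v = u' weakly.

u(x) = -2*x**3 + 2*x**2 - 1, classical derivative u'(x) = -6*x**2 + 4*x.
φ(x) = sin(πx), so φ'(x) = π*cos(π*x).
Note φ(0) = φ(1) = 0, so the boundary term u·φ vanishes.
LHS = ∫_0^1 u(x) φ'(x) dx = ∫_0^1 (-2*π*x^3*cos(π*x) + 2*π*x^2*cos(π*x) - π*cos(π*x)) dx. Term by term:
  ∫_0^1 -π*cos(π*x) dx = 0;  ∫_0^1 -2*π*x^3*cos(π*x) dx = -24/π^3 + 6/π;  ∫_0^1 2*π*x^2*cos(π*x) dx = -4/π.
Sum: 0 + -24/π^3 + 6/π − 4/π = -24/π^3 + 2/π.
So LHS = -24/π^3 + 2/π.
∫_0^1 v(x) φ(x) dx = ∫_0^1 (-6*x^2*sin(π*x) + 4*x*sin(π*x)) dx. Term by term:
  ∫_0^1 -6*x^2*sin(π*x) dx = -6/π + 24/π^3;  ∫_0^1 4*x*sin(π*x) dx = 4/π.
Sum: -6/π + 24/π^3 + 4/π = -2/π + 24/π^3.
So RHS = -∫_0^1 v(x) φ(x) dx = -24/π^3 + 2/π.
LHS = RHS, so the identity holds for this test φ.
Moreover u is smooth here and v(x) = u'(x) = -6*x**2 + 4*x pointwise, so the identity holds for every test function. Hence v is the weak derivative of u.


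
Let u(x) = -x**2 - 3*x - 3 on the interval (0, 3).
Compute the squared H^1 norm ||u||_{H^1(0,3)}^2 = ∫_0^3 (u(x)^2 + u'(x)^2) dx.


||u||_{H^1}^2 = 5301/10

The H^1 norm (squared) on an interval (0, L) is
  ||u||_{H^1}^2 = ∫_0^L u(x)^2 dx + ∫_0^L u'(x)^2 dx.
Compute u'(x) = -2*x - 3.
Then u(x)^2 = x**4 + 6*x**3 + 15*x**2 + 18*x + 9 and u'(x)^2 = 4*x**2 + 12*x + 9.
Integrate each monomial from 0 to 3 using ∫_0^3 c·x^n dx = c·3^(n+1)/(n+1):
  ∫_0^3 u(x)^2 dx = ∫_0^3 (x^4 + 6*x^3 + 15*x^2 + 18*x + 9) dx. Term by term:
    ∫_0^3 x^4 dx = 243/5;  ∫_0^3 6*x^3 dx = 243/2;  ∫_0^3 15*x^2 dx = 135;
    ∫_0^3 18*x dx = 81;  ∫_0^3 9 dx = 27.
  Sum: 243/5 + 243/2 + 135 + 81 + 27 = 4131/10.
  ∫_0^3 u'(x)^2 dx = ∫_0^3 (4*x^2 + 12*x + 9) dx. Term by term:
    ∫_0^3 4*x^2 dx = 36;  ∫_0^3 12*x dx = 54;  ∫_0^3 9 dx = 27.
  Sum: 36 + 54 + 27 = 117.
Adding: ||u||_{H^1}^2 = 4131/10 + 117 = 5301/10.


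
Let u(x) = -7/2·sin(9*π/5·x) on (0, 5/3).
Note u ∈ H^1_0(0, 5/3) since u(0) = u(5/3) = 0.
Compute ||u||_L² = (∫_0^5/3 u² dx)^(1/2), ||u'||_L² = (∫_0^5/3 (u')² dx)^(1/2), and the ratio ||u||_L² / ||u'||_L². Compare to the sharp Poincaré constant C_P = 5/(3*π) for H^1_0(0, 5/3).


||u||_L² / ||u'||_L² = 5/(9*π) < C_P = 5/(3*π).

u(x) = -7/2·sin(9*π/5·x), so u'(x) = -63*π*cos(9*π*x/5)/10.
Writing u(x) = A·sin(kπx/L) with A = -7/2 and k = 3, use ∫_0^L sin²(kπx/L) dx = L/2 and ∫_0^L cos²(kπx/L) dx = L/2.
u² = 49/4·sin²(9*π/5·x) and (u')² = 3969*π^2/100·cos²(9*π/5·x), and each of sin², cos² integrates to L/2 = 5/6 over (0, 5/3).
∫_0^5/3 u² dx = 245/24, so ||u||_L² = 7*sqrt(30)/12.
∫_0^5/3 (u')² dx = 1323*π^2/40, so ||u'||_L² = 21*sqrt(30)*π/20.
Ratio ||u||_L² / ||u'||_L² = 5/(9*π).
Sharp Poincaré constant on H^1_0(0, 5/3) is C_P = L/π = 5/(3*π), achieved by sin(3*π/5·x).
This is the k = 3 harmonic; the ratio L/(kπ) is strictly less than C_P = L/π, consistent with the sharp inequality ||u||_L² ≤ C_P ||u'||_L².


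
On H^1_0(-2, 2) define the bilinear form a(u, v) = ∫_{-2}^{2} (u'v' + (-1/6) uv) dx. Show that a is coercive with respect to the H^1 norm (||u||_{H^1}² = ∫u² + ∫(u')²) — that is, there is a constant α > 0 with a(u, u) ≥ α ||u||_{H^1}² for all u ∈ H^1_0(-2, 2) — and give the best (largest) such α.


α = (-8/3 + π^2)/(π^2 + 16)

Coercivity of a(·,·) on H^1_0(-2, 2) means a(u, u) ≥ α ||u||_{H^1}² for every u ∈ H^1_0.
The interval has length L = 4, and Poincaré/coercivity depend only on L. Here a(u, u) = ∫(u')² + (-1/6)·∫u².
Here c = -1/6 < 0 with |c| < (π/L)² = π^2/16, so coercivity still holds. The condition a(u,u) ≥ α||u||_{H^1}² reads (1−α)∫(u')² ≥ (α−c)∫u². Any admissible α is ≤ 1 (rapidly oscillating u have ∫u²/∫(u')² → 0), and α = 1 would force 0 ≥ (1−c)∫u², impossible since c < 1; so 1−α > 0. By the sharp Poincaré inequality on H^1_0 of an interval of length L, ∫(u')² ≥ (π/L)²∫u² with equality for the first sine mode sin(π(x−x₀)/L) (x₀ the left endpoint), so the inequality holds for all u iff (1−α)(π/L)² ≥ α − c, i.e. α ≤ ((π/L)² + c)/((π/L)² + 1) = (1 + c(L/π)²)/(1 + (L/π)²). (Direct route, valid since c ≤ 0: Poincaré gives c∫u² ≥ c(L/π)²∫(u')², so a(u,u) ≥ (1 + c(L/π)²)∫(u')², while ||u||_{H^1}² ≤ (1 + (L/π)²)∫(u')²; dividing yields the same α.) With (π/L)² = π^2/16 and c = -1/6, the largest admissible constant is α = ((π/L)² + c)/((π/L)² + 1).
Simplifying, α = (-8/3 + π^2)/(π^2 + 16).


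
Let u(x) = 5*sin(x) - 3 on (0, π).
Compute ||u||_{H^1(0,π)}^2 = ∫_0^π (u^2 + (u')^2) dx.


||u||_{H^1(0,π)}^2 = -60 + 34*π

u'(x) = 5*cos(x).
Expand u² and (u')² and integrate term by term on (0, π), using: for integers n ≥ 1, ∫_0^π sin²(nx) dx = ∫_0^π cos²(nx) dx = π/2; for n ≠ n', ∫_0^π sin(nx)sin(n'x) dx = ∫_0^π cos(nx)cos(n'x) dx = 0; and by product-to-sum, ∫_0^π sin(nx)cos(n'x) dx = ½∫_0^π [sin((n+n')x) + sin((n−n')x)] dx, which is 0 when n+n' is even and 2n/(n²−n'²) when n+n' is odd (it need not vanish on (0, π)). For the constant mode: ∫_0^π 1 dx = π, ∫_0^π cos(nx) dx = 0, ∫_0^π sin(nx) dx = (1−(−1)^n)/n.
  u² squared terms: (-3)²·∫1 dx = 9·π = 9*π;  (5)²·∫sin(x)² dx = 25·π/2 = 25*π/2.
  u² cross terms: 2·(-3)·(5)·∫1·sin(x) dx = -30·(2) = -60.
  So ∫_0^π u² dx = 9*π + 25*π/2 − 60 = -60 + 43*π/2.
  (u')² squared terms: (5)²·∫cos(x)² dx = 25·π/2 = 25*π/2.
  So ∫_0^π (u')² dx = 25*π/2.
||u||_{H^1}^2 = (-60 + 43*π/2) + (25*π/2) = -60 + 34*π.


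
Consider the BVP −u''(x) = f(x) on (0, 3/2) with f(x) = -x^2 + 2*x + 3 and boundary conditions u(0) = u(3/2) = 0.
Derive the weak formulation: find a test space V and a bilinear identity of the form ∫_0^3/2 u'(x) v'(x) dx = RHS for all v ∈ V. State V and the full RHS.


V = H^1_0(0, 3/2) (so v(0) = v(3/2) = 0); weak form: ∫_0^3/2 u'v' dx = ∫_0^3/2 (-x^2 + 2*x + 3) v dx for all v ∈ V.

Multiply both sides by a test function v and integrate from 0 to 3/2:
  ∫_0^3/2 −u''(x) v(x) dx = ∫_0^3/2 f(x) v(x) dx.
Integrate the LHS by parts once:
  ∫_0^3/2 −u'' v dx = −[u'(x) v(x)]_0^3/2 + ∫_0^3/2 u'(x) v'(x) dx.
Thus ∫_0^3/2 u'(x) v'(x) dx = ∫_0^3/2 f(x) v(x) dx + [u'(x) v(x)]_0^3/2.
Choose V so that boundary terms are either known or forced to vanish.
u is Dirichlet: u(0) = u(3/2) = 0. Let V = H^1_0(0, 3/2); then v(0) = v(3/2) = 0, and [u' v]_0^3/2 = 0.
Weak formulation: find u (satisfying any essential BC) such that ∫_0^3/2 u'(x) v'(x) dx = ∫_0^3/2 f v dx for all v ∈ V.
Substituting f(x) = -x^2 + 2*x + 3, the right-hand side is ∫_0^3/2 (-x^2 + 2*x + 3) v dx.


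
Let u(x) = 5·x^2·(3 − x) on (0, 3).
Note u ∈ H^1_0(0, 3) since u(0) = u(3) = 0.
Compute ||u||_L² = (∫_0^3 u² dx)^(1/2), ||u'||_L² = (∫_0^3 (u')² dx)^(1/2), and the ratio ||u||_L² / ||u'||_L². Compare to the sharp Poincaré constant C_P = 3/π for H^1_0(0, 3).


||u||_L² / ||u'||_L² = 3*sqrt(14)/14 < C_P = 3/π.

u(x) = 5·x^2·(3 − x), so u'(x) = 15*x*(2 - x).
u(x) = 5·x^2·(3 − x) vanishes at x = 0 and x = 3, so u ∈ H^1_0(0, 3). Differentiate via the product rule and integrate the resulting polynomials term by term.
  ∫_0^3 u² dx = ∫_0^3 (25*x^6 - 150*x^5 + 225*x^4) dx. Term by term:
    ∫_0^3 25*x^6 dx = 54675/7;  ∫_0^3 -150*x^5 dx = -18225;  ∫_0^3 225*x^4 dx = 10935.
  Sum: 54675/7 − 18225 + 10935 = 3645/7.
  ∫_0^3 (u')² dx = ∫_0^3 (225*x^4 - 900*x^3 + 900*x^2) dx. Term by term:
    ∫_0^3 225*x^4 dx = 10935;  ∫_0^3 -900*x^3 dx = -18225;  ∫_0^3 900*x^2 dx = 8100.
  Sum: 10935 − 18225 + 8100 = 810.
∫_0^3 u² dx = 3645/7, so ||u||_L² = 27*sqrt(35)/7.
∫_0^3 (u')² dx = 810, so ||u'||_L² = 9*sqrt(10).
Ratio ||u||_L² / ||u'||_L² = 3*sqrt(14)/14.
Sharp Poincaré constant on H^1_0(0, 3) is C_P = L/π = 3/π, achieved by sin(π/3·x).
A polynomial bump cannot attain the sharp Poincaré constant (only the first sine eigenfunction does), so the ratio is strictly less than C_P, consistent with ||u||_L² ≤ C_P ||u'||_L².


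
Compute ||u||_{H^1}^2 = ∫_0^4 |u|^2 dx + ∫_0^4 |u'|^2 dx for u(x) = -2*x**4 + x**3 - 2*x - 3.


||u||_{H^1}^2 = 67313564/315

The H^1 norm (squared) on an interval (0, L) is
  ||u||_{H^1}^2 = ∫_0^L u(x)^2 dx + ∫_0^L u'(x)^2 dx.
Compute u'(x) = -8*x**3 + 3*x**2 - 2.
Then u(x)^2 = 4*x**8 - 4*x**7 + x**6 + 8*x**5 + 8*x**4 - 6*x**3 + 4*x**2 + 12*x + 9 and u'(x)^2 = 64*x**6 - 48*x**5 + 9*x**4 + 32*x**3 - 12*x**2 + 4.
Integrate each monomial from 0 to 4 using ∫_0^4 c·x^n dx = c·4^(n+1)/(n+1):
  ∫_0^4 u(x)^2 dx = ∫_0^4 (4*x^8 - 4*x^7 + x^6 + 8*x^5 + 8*x^4 - 6*x^3 + 4*x^2 + 12*x + 9) dx. Term by term:
    ∫_0^4 4*x^8 dx = 1048576/9;  ∫_0^4 -4*x^7 dx = -32768;  ∫_0^4 x^6 dx = 16384/7;
    ∫_0^4 8*x^5 dx = 16384/3;  ∫_0^4 8*x^4 dx = 8192/5;  ∫_0^4 -6*x^3 dx = -384;
    ∫_0^4 4*x^2 dx = 256/3;  ∫_0^4 12*x dx = 96;  ∫_0^4 9 dx = 36.
  Sum: 1048576/9 − 32768 + 16384/7 + 16384/3 + 8192/5 − 384 + 256/3 + 96 + 36 = 29299436/315.
  ∫_0^4 u'(x)^2 dx = ∫_0^4 (64*x^6 - 48*x^5 + 9*x^4 + 32*x^3 - 12*x^2 + 4) dx. Term by term:
    ∫_0^4 64*x^6 dx = 1048576/7;  ∫_0^4 -48*x^5 dx = -32768;  ∫_0^4 9*x^4 dx = 9216/5;
    ∫_0^4 32*x^3 dx = 2048;  ∫_0^4 -12*x^2 dx = -256;  ∫_0^4 4 dx = 16.
  Sum: 1048576/7 − 32768 + 9216/5 + 2048 − 256 + 16 = 4223792/35.
Adding: ||u||_{H^1}^2 = 29299436/315 + 4223792/35 = 67313564/315.


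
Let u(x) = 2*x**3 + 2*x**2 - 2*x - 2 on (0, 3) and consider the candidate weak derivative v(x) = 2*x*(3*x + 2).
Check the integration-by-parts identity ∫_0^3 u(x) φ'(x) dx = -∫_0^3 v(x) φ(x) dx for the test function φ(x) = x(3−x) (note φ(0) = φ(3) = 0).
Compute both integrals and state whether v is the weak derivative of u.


LHS = -909/10, RHS = -999/10. No, v is not the weak derivative of u.

u(x) = 2*x**3 + 2*x**2 - 2*x - 2, classical derivative u'(x) = 6*x**2 + 4*x - 2.
φ(x) = x(3−x), so φ'(x) = 3 - 2*x.
Note φ(0) = φ(3) = 0, so the boundary term u·φ vanishes.
LHS = ∫_0^3 u(x) φ'(x) dx = ∫_0^3 (-4*x^4 + 2*x^3 + 10*x^2 - 2*x - 6) dx. Term by term:
  ∫_0^3 -4*x^4 dx = -972/5;  ∫_0^3 2*x^3 dx = 81/2;  ∫_0^3 10*x^2 dx = 90;
  ∫_0^3 -2*x dx = -9;  ∫_0^3 -6 dx = -18.
Sum: -972/5 + 81/2 + 90 − 9 − 18 = -909/10.
So LHS = -909/10.
∫_0^3 v(x) φ(x) dx = ∫_0^3 (-6*x^4 + 14*x^3 + 12*x^2) dx. Term by term:
  ∫_0^3 -6*x^4 dx = -1458/5;  ∫_0^3 14*x^3 dx = 567/2;  ∫_0^3 12*x^2 dx = 108.
Sum: -1458/5 + 567/2 + 108 = 999/10.
So RHS = -∫_0^3 v(x) φ(x) dx = -999/10.
LHS − RHS = 9 ≠ 0, so the identity fails.
(For a valid weak derivative the identity must hold for EVERY test function, in particular this one. The failure shows v is NOT the weak derivative of u.)
Correct weak derivative would be u'(x) = 6*x**2 + 4*x - 2.


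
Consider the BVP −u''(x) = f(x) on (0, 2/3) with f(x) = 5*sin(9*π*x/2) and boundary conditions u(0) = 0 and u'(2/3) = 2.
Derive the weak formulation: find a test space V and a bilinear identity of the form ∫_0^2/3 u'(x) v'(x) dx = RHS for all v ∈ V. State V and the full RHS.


V = {v ∈ H^1(0, 2/3) : v(0) = 0} (test functions vanish at x = 0 where u is specified); weak form: ∫_0^2/3 u'v' dx = ∫_0^2/3 (5*sin(9*π*x/2)) v dx + 2·v(2/3) for all v ∈ V.

Multiply both sides by a test function v and integrate from 0 to 2/3:
  ∫_0^2/3 −u''(x) v(x) dx = ∫_0^2/3 f(x) v(x) dx.
Integrate the LHS by parts once:
  ∫_0^2/3 −u'' v dx = −[u'(x) v(x)]_0^2/3 + ∫_0^2/3 u'(x) v'(x) dx.
Thus ∫_0^2/3 u'(x) v'(x) dx = ∫_0^2/3 f(x) v(x) dx + [u'(x) v(x)]_0^2/3.
Choose V so that boundary terms are either known or forced to vanish.
Mixed BC: u(0) = 0 (Dirichlet) and u'(2/3) = 2 (Neumann). Define V = {v ∈ H^1(0, 2/3) : v(0) = 0}. Then [u' v]_0^2/3 = u'(2/3)·v(2/3) − u'(0)·0 = 2·v(2/3).
Weak formulation: find u (satisfying any essential BC) such that ∫_0^2/3 u'(x) v'(x) dx = ∫_0^2/3 f v dx + 2·v(2/3) for all v ∈ V (Dirichlet at 0 absorbed into V; Neumann datum at x = 2/3 contributes the boundary term).
Substituting f(x) = 5*sin(9*π*x/2), the right-hand side is ∫_0^2/3 (5*sin(9*π*x/2)) v dx + 2·v(2/3).


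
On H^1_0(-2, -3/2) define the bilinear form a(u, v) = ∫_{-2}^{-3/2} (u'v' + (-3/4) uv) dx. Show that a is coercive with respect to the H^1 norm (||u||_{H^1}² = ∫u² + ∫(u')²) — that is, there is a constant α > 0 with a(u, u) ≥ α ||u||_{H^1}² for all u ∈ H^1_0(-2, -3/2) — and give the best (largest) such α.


α = (-3 + 16*π^2)/(4*(1 + 4*π^2))

Coercivity of a(·,·) on H^1_0(-2, -3/2) means a(u, u) ≥ α ||u||_{H^1}² for every u ∈ H^1_0.
The interval has length L = 1/2, and Poincaré/coercivity depend only on L. Here a(u, u) = ∫(u')² + (-3/4)·∫u².
Here c = -3/4 < 0 with |c| < (π/L)² = 4*π^2, so coercivity still holds. The condition a(u,u) ≥ α||u||_{H^1}² reads (1−α)∫(u')² ≥ (α−c)∫u². Any admissible α is ≤ 1 (rapidly oscillating u have ∫u²/∫(u')² → 0), and α = 1 would force 0 ≥ (1−c)∫u², impossible since c < 1; so 1−α > 0. By the sharp Poincaré inequality on H^1_0 of an interval of length L, ∫(u')² ≥ (π/L)²∫u² with equality for the first sine mode sin(π(x−x₀)/L) (x₀ the left endpoint), so the inequality holds for all u iff (1−α)(π/L)² ≥ α − c, i.e. α ≤ ((π/L)² + c)/((π/L)² + 1) = (1 + c(L/π)²)/(1 + (L/π)²). (Direct route, valid since c ≤ 0: Poincaré gives c∫u² ≥ c(L/π)²∫(u')², so a(u,u) ≥ (1 + c(L/π)²)∫(u')², while ||u||_{H^1}² ≤ (1 + (L/π)²)∫(u')²; dividing yields the same α.) With (π/L)² = 4*π^2 and c = -3/4, the largest admissible constant is α = ((π/L)² + c)/((π/L)² + 1).
Simplifying, α = (-3 + 16*π^2)/(4*(1 + 4*π^2)).


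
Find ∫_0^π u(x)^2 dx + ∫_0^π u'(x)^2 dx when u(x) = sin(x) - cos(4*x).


||u||_{H^1(0,π)}^2 = 68/15 + 19*π/2

u'(x) = 4*sin(4*x) + cos(x).
Expand u² and (u')² and integrate term by term on (0, π), using: for integers n ≥ 1, ∫_0^π sin²(nx) dx = ∫_0^π cos²(nx) dx = π/2; for n ≠ n', ∫_0^π sin(nx)sin(n'x) dx = ∫_0^π cos(nx)cos(n'x) dx = 0; and by product-to-sum, ∫_0^π sin(nx)cos(n'x) dx = ½∫_0^π [sin((n+n')x) + sin((n−n')x)] dx, which is 0 when n+n' is even and 2n/(n²−n'²) when n+n' is odd (it need not vanish on (0, π)).
  u² squared terms: (-1)²·∫cos(4x)² dx = 1·π/2 = π/2;  (1)²·∫sin(x)² dx = 1·π/2 = π/2.
  u² cross terms: 2·(-1)·(1)·∫cos(4x)·sin(x) dx = -2·(-2/15) = 4/15.
  So ∫_0^π u² dx = π/2 + π/2 + 4/15 = 4/15 + π.
  (u')² squared terms: (4)²·∫sin(4x)² dx = 16·π/2 = 8*π;  (1)²·∫cos(x)² dx = 1·π/2 = π/2.
  (u')² cross terms: 2·(4)·(1)·∫sin(4x)·cos(x) dx = 8·(8/15) = 64/15.
  So ∫_0^π (u')² dx = 8*π + π/2 + 64/15 = 64/15 + 17*π/2.
||u||_{H^1}^2 = (4/15 + π) + (64/15 + 17*π/2) = 68/15 + 19*π/2.


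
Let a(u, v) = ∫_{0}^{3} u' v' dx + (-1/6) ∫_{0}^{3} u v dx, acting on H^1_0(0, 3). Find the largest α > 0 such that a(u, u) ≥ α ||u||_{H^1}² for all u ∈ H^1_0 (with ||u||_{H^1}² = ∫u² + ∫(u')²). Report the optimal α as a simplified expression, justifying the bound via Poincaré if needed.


α = (-3/2 + π^2)/(9 + π^2)

Coercivity of a(·,·) on H^1_0(0, 3) means a(u, u) ≥ α ||u||_{H^1}² for every u ∈ H^1_0.
The interval has length L = 3, and Poincaré/coercivity depend only on L. Here a(u, u) = ∫(u')² + (-1/6)·∫u².
Here c = -1/6 < 0 with |c| < (π/L)² = π^2/9, so coercivity still holds. The condition a(u,u) ≥ α||u||_{H^1}² reads (1−α)∫(u')² ≥ (α−c)∫u². Any admissible α is ≤ 1 (rapidly oscillating u have ∫u²/∫(u')² → 0), and α = 1 would force 0 ≥ (1−c)∫u², impossible since c < 1; so 1−α > 0. By the sharp Poincaré inequality on H^1_0 of an interval of length L, ∫(u')² ≥ (π/L)²∫u² with equality for the first sine mode sin(π(x−x₀)/L) (x₀ the left endpoint), so the inequality holds for all u iff (1−α)(π/L)² ≥ α − c, i.e. α ≤ ((π/L)² + c)/((π/L)² + 1) = (1 + c(L/π)²)/(1 + (L/π)²). (Direct route, valid since c ≤ 0: Poincaré gives c∫u² ≥ c(L/π)²∫(u')², so a(u,u) ≥ (1 + c(L/π)²)∫(u')², while ||u||_{H^1}² ≤ (1 + (L/π)²)∫(u')²; dividing yields the same α.) With (π/L)² = π^2/9 and c = -1/6, the largest admissible constant is α = ((π/L)² + c)/((π/L)² + 1).
Simplifying, α = (-3/2 + π^2)/(9 + π^2).


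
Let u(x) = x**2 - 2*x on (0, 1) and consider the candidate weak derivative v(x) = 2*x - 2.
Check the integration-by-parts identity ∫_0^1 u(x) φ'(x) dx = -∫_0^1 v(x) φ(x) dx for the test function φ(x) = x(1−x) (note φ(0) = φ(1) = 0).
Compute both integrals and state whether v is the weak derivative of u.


LHS = 1/6, RHS = 1/6. Yes, v = u' weakly.

u(x) = x**2 - 2*x, classical derivative u'(x) = 2*x - 2.
φ(x) = x(1−x), so φ'(x) = 1 - 2*x.
Note φ(0) = φ(1) = 0, so the boundary term u·φ vanishes.
LHS = ∫_0^1 u(x) φ'(x) dx = ∫_0^1 (-2*x^3 + 5*x^2 - 2*x) dx. Term by term:
  ∫_0^1 -2*x^3 dx = -1/2;  ∫_0^1 5*x^2 dx = 5/3;  ∫_0^1 -2*x dx = -1.
Sum: -1/2 + 5/3 − 1 = 1/6.
So LHS = 1/6.
∫_0^1 v(x) φ(x) dx = ∫_0^1 (-2*x^3 + 4*x^2 - 2*x) dx. Term by term:
  ∫_0^1 -2*x^3 dx = -1/2;  ∫_0^1 4*x^2 dx = 4/3;  ∫_0^1 -2*x dx = -1.
Sum: -1/2 + 4/3 − 1 = -1/6.
So RHS = -∫_0^1 v(x) φ(x) dx = 1/6.
LHS = RHS, so the identity holds for this test φ.
Moreover u is smooth here and v(x) = u'(x) = 2*x - 2 pointwise, so the identity holds for every test function. Hence v is the weak derivative of u.


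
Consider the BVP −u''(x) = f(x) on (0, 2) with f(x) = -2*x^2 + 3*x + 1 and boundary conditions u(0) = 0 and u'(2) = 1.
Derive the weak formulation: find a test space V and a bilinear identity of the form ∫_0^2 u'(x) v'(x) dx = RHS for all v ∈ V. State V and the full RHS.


V = {v ∈ H^1(0, 2) : v(0) = 0} (test functions vanish at x = 0 where u is specified); weak form: ∫_0^2 u'v' dx = ∫_0^2 (-2*x^2 + 3*x + 1) v dx + v(2) for all v ∈ V.

Multiply both sides by a test function v and integrate from 0 to 2:
  ∫_0^2 −u''(x) v(x) dx = ∫_0^2 f(x) v(x) dx.
Integrate the LHS by parts once:
  ∫_0^2 −u'' v dx = −[u'(x) v(x)]_0^2 + ∫_0^2 u'(x) v'(x) dx.
Thus ∫_0^2 u'(x) v'(x) dx = ∫_0^2 f(x) v(x) dx + [u'(x) v(x)]_0^2.
Choose V so that boundary terms are either known or forced to vanish.
Mixed BC: u(0) = 0 (Dirichlet) and u'(2) = 1 (Neumann). Define V = {v ∈ H^1(0, 2) : v(0) = 0}. Then [u' v]_0^2 = u'(2)·v(2) − u'(0)·0 = v(2).
Weak formulation: find u (satisfying any essential BC) such that ∫_0^2 u'(x) v'(x) dx = ∫_0^2 f v dx + v(2) for all v ∈ V (Dirichlet at 0 absorbed into V; Neumann datum at x = 2 contributes the boundary term).
Substituting f(x) = -2*x^2 + 3*x + 1, the right-hand side is ∫_0^2 (-2*x^2 + 3*x + 1) v dx + v(2).


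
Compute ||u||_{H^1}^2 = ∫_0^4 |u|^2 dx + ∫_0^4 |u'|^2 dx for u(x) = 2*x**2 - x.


||u||_{H^1}^2 = 12988/15

The H^1 norm (squared) on an interval (0, L) is
  ||u||_{H^1}^2 = ∫_0^L u(x)^2 dx + ∫_0^L u'(x)^2 dx.
Compute u'(x) = 4*x - 1.
Then u(x)^2 = 4*x**4 - 4*x**3 + x**2 and u'(x)^2 = 16*x**2 - 8*x + 1.
Integrate each monomial from 0 to 4 using ∫_0^4 c·x^n dx = c·4^(n+1)/(n+1):
  ∫_0^4 u(x)^2 dx = ∫_0^4 (4*x^4 - 4*x^3 + x^2) dx. Term by term:
    ∫_0^4 4*x^4 dx = 4096/5;  ∫_0^4 -4*x^3 dx = -256;  ∫_0^4 x^2 dx = 64/3.
  Sum: 4096/5 − 256 + 64/3 = 8768/15.
  ∫_0^4 u'(x)^2 dx = ∫_0^4 (16*x^2 - 8*x + 1) dx. Term by term:
    ∫_0^4 16*x^2 dx = 1024/3;  ∫_0^4 -8*x dx = -64;  ∫_0^4 1 dx = 4.
  Sum: 1024/3 − 64 + 4 = 844/3.
Adding: ||u||_{H^1}^2 = 8768/15 + 844/3 = 12988/15.


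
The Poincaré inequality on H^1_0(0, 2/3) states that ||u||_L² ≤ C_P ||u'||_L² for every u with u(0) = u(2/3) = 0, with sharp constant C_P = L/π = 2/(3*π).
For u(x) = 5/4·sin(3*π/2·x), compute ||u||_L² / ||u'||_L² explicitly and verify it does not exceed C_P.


||u||_L² / ||u'||_L² = 2/(3*π) = C_P.

u(x) = 5/4·sin(3*π/2·x), so u'(x) = 15*π*cos(3*π*x/2)/8.
Writing u(x) = A·sin(kπx/L) with A = 5/4 and k = 1, use ∫_0^L sin²(kπx/L) dx = L/2 and ∫_0^L cos²(kπx/L) dx = L/2.
u² = 25/16·sin²(3*π/2·x) and (u')² = 225*π^2/64·cos²(3*π/2·x), and each of sin², cos² integrates to L/2 = 1/3 over (0, 2/3).
∫_0^2/3 u² dx = 25/48, so ||u||_L² = 5*sqrt(3)/12.
∫_0^2/3 (u')² dx = 75*π^2/64, so ||u'||_L² = 5*sqrt(3)*π/8.
Ratio ||u||_L² / ||u'||_L² = 2/(3*π).
Sharp Poincaré constant on H^1_0(0, 2/3) is C_P = L/π = 2/(3*π), achieved by sin(3*π/2·x).
This is the k = 1 eigenfunction (up to amplitude), so the ratio equals the sharp Poincaré constant exactly.


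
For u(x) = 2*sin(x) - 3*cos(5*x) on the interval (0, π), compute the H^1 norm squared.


||u||_{H^1(0,π)}^2 = 121*π

u'(x) = 15*sin(5*x) + 2*cos(x).
Expand u² and (u')² and integrate term by term on (0, π), using: for integers n ≥ 1, ∫_0^π sin²(nx) dx = ∫_0^π cos²(nx) dx = π/2; for n ≠ n', ∫_0^π sin(nx)sin(n'x) dx = ∫_0^π cos(nx)cos(n'x) dx = 0; and by product-to-sum, ∫_0^π sin(nx)cos(n'x) dx = ½∫_0^π [sin((n+n')x) + sin((n−n')x)] dx, which is 0 when n+n' is even and 2n/(n²−n'²) when n+n' is odd (it need not vanish on (0, π)).
  u² squared terms: (-3)²·∫cos(5x)² dx = 9·π/2 = 9*π/2;  (2)²·∫sin(x)² dx = 4·π/2 = 2*π.
  u² cross terms: 2·(-3)·(2)·∫cos(5x)·sin(x) dx = -12·(0) = 0.
  So ∫_0^π u² dx = 9*π/2 + 2*π + 0 = 13*π/2.
  (u')² squared terms: (2)²·∫cos(x)² dx = 4·π/2 = 2*π;  (15)²·∫sin(5x)² dx = 225·π/2 = 225*π/2.
  (u')² cross terms: 2·(2)·(15)·∫cos(x)·sin(5x) dx = 60·(0) = 0.
  So ∫_0^π (u')² dx = 2*π + 225*π/2 + 0 = 229*π/2.
||u||_{H^1}^2 = (13*π/2) + (229*π/2) = 121*π.


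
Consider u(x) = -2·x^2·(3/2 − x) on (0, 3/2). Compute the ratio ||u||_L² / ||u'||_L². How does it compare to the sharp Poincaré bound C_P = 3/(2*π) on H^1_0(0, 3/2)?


||u||_L² / ||u'||_L² = 3*sqrt(14)/28 < C_P = 3/(2*π).

u(x) = -2·x^2·(3/2 − x), so u'(x) = 6*x*(x - 1).
u(x) = -2·x^2·(3/2 − x) vanishes at x = 0 and x = 3/2, so u ∈ H^1_0(0, 3/2). Differentiate via the product rule and integrate the resulting polynomials term by term.
  ∫_0^3/2 u² dx = ∫_0^3/2 (4*x^6 - 12*x^5 + 9*x^4) dx. Term by term:
    ∫_0^3/2 4*x^6 dx = 2187/224;  ∫_0^3/2 -12*x^5 dx = -729/32;  ∫_0^3/2 9*x^4 dx = 2187/160.
  Sum: 2187/224 − 729/32 + 2187/160 = 729/1120.
  ∫_0^3/2 (u')² dx = ∫_0^3/2 (36*x^4 - 72*x^3 + 36*x^2) dx. Term by term:
    ∫_0^3/2 36*x^4 dx = 2187/40;  ∫_0^3/2 -72*x^3 dx = -729/8;  ∫_0^3/2 36*x^2 dx = 81/2.
  Sum: 2187/40 − 729/8 + 81/2 = 81/20.
∫_0^3/2 u² dx = 729/1120, so ||u||_L² = 27*sqrt(70)/280.
∫_0^3/2 (u')² dx = 81/20, so ||u'||_L² = 9*sqrt(5)/10.
Ratio ||u||_L² / ||u'||_L² = 3*sqrt(14)/28.
Sharp Poincaré constant on H^1_0(0, 3/2) is C_P = L/π = 3/(2*π), achieved by sin(2*π/3·x).
A polynomial bump cannot attain the sharp Poincaré constant (only the first sine eigenfunction does), so the ratio is strictly less than C_P, consistent with ||u||_L² ≤ C_P ||u'||_L².


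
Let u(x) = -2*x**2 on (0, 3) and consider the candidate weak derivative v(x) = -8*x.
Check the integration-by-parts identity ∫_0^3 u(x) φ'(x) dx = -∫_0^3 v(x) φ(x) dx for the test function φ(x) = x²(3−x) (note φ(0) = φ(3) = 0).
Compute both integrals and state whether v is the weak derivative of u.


LHS = 243/5, RHS = 486/5. No, v is not the weak derivative of u.

u(x) = -2*x**2, classical derivative u'(x) = -4*x.
φ(x) = x²(3−x), so φ'(x) = 3*x*(2 - x).
Note φ(0) = φ(3) = 0, so the boundary term u·φ vanishes.
LHS = ∫_0^3 u(x) φ'(x) dx = ∫_0^3 (6*x^4 - 12*x^3) dx. Term by term:
  ∫_0^3 6*x^4 dx = 1458/5;  ∫_0^3 -12*x^3 dx = -243.
Sum: 1458/5 − 243 = 243/5.
So LHS = 243/5.
∫_0^3 v(x) φ(x) dx = ∫_0^3 (8*x^4 - 24*x^3) dx. Term by term:
  ∫_0^3 8*x^4 dx = 1944/5;  ∫_0^3 -24*x^3 dx = -486.
Sum: 1944/5 − 486 = -486/5.
So RHS = -∫_0^3 v(x) φ(x) dx = 486/5.
LHS − RHS = -243/5 ≠ 0, so the identity fails.
(For a valid weak derivative the identity must hold for EVERY test function, in particular this one. The failure shows v is NOT the weak derivative of u.)
Correct weak derivative would be u'(x) = -4*x.


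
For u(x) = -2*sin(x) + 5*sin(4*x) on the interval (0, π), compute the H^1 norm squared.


||u||_{H^1(0,π)}^2 = 433*π/2

u'(x) = -2*cos(x) + 20*cos(4*x).
Expand u² and (u')² and integrate term by term on (0, π), using: for integers n ≥ 1, ∫_0^π sin²(nx) dx = ∫_0^π cos²(nx) dx = π/2; for n ≠ n', ∫_0^π sin(nx)sin(n'x) dx = ∫_0^π cos(nx)cos(n'x) dx = 0; and by product-to-sum, ∫_0^π sin(nx)cos(n'x) dx = ½∫_0^π [sin((n+n')x) + sin((n−n')x)] dx, which is 0 when n+n' is even and 2n/(n²−n'²) when n+n' is odd (it need not vanish on (0, π)).
  u² squared terms: (-2)²·∫sin(x)² dx = 4·π/2 = 2*π;  (5)²·∫sin(4x)² dx = 25·π/2 = 25*π/2.
  u² cross terms: 2·(-2)·(5)·∫sin(x)·sin(4x) dx = -20·(0) = 0.
  So ∫_0^π u² dx = 2*π + 25*π/2 + 0 = 29*π/2.
  (u')² squared terms: (-2)²·∫cos(x)² dx = 4·π/2 = 2*π;  (20)²·∫cos(4x)² dx = 400·π/2 = 200*π.
  (u')² cross terms: 2·(-2)·(20)·∫cos(x)·cos(4x) dx = -80·(0) = 0.
  So ∫_0^π (u')² dx = 2*π + 200*π + 0 = 202*π.
||u||_{H^1}^2 = (29*π/2) + (202*π) = 433*π/2.


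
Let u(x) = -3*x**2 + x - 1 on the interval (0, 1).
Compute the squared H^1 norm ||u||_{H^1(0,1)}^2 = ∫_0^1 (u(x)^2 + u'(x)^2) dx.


||u||_{H^1}^2 = 289/30

The H^1 norm (squared) on an interval (0, L) is
  ||u||_{H^1}^2 = ∫_0^L u(x)^2 dx + ∫_0^L u'(x)^2 dx.
Compute u'(x) = 1 - 6*x.
Then u(x)^2 = 9*x**4 - 6*x**3 + 7*x**2 - 2*x + 1 and u'(x)^2 = 36*x**2 - 12*x + 1.
Integrate each monomial from 0 to 1 using ∫_0^1 c·x^n dx = c·1^(n+1)/(n+1):
  ∫_0^1 u(x)^2 dx = ∫_0^1 (9*x^4 - 6*x^3 + 7*x^2 - 2*x + 1) dx. Term by term:
    ∫_0^1 9*x^4 dx = 9/5;  ∫_0^1 -6*x^3 dx = -3/2;  ∫_0^1 7*x^2 dx = 7/3;
    ∫_0^1 -2*x dx = -1;  ∫_0^1 1 dx = 1.
  Sum: 9/5 − 3/2 + 7/3 − 1 + 1 = 79/30.
  ∫_0^1 u'(x)^2 dx = ∫_0^1 (36*x^2 - 12*x + 1) dx. Term by term:
    ∫_0^1 36*x^2 dx = 12;  ∫_0^1 -12*x dx = -6;  ∫_0^1 1 dx = 1.
  Sum: 12 − 6 + 1 = 7.
Adding: ||u||_{H^1}^2 = 79/30 + 7 = 289/30.


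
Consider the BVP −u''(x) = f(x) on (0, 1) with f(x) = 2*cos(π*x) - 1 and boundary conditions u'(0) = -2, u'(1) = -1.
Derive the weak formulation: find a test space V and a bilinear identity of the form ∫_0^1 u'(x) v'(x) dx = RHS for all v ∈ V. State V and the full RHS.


V = H^1(0, 1) (v unrestricted at boundary; u is determined up to an additive constant); weak form: ∫_0^1 u'v' dx = ∫_0^1 (2*cos(π*x) - 1) v dx − v(1) + 2·v(0) for all v ∈ V.

Multiply both sides by a test function v and integrate from 0 to 1:
  ∫_0^1 −u''(x) v(x) dx = ∫_0^1 f(x) v(x) dx.
Integrate the LHS by parts once:
  ∫_0^1 −u'' v dx = −[u'(x) v(x)]_0^1 + ∫_0^1 u'(x) v'(x) dx.
Thus ∫_0^1 u'(x) v'(x) dx = ∫_0^1 f(x) v(x) dx + [u'(x) v(x)]_0^1.
Choose V so that boundary terms are either known or forced to vanish.
u has inhomogeneous Neumann u'(0) = -2, u'(1) = -1. [u' v]_0^1 = (-1)·v(1) − (-2)·v(0) = − v(1) + 2·v(0). Take V = H^1(0, 1); boundary term becomes part of RHS.
Weak formulation: find u (satisfying any essential BC) such that ∫_0^1 u'(x) v'(x) dx = ∫_0^1 f v dx − v(1) + 2·v(0) for all v ∈ V (Neumann data are natural BCs: they enter the RHS as boundary terms).
Substituting f(x) = 2*cos(π*x) - 1, the right-hand side is ∫_0^1 (2*cos(π*x) - 1) v dx − v(1) + 2·v(0).
Compatibility check (pure Neumann): taking v ≡ 1 ∈ V gives 0 = ∫_0^1 f dx + (-1) − (-2), i.e. ∫_0^1 f dx must equal u'(0) − u'(1) = -1. Indeed ∫_0^1 (2*cos(π*x) - 1) dx = -1, so the data are compatible. The solution is then unique only up to an additive constant (fix it e.g. by requiring ∫_0^1 u dx = 0).


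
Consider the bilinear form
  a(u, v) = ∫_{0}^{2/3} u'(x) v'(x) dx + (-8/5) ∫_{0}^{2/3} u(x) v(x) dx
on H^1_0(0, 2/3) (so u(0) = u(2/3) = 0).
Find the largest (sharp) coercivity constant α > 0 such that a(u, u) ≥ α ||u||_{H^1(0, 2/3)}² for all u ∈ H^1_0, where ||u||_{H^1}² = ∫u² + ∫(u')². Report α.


α = (-32 + 45*π^2)/(5*(4 + 9*π^2))

Coercivity of a(·,·) on H^1_0(0, 2/3) means a(u, u) ≥ α ||u||_{H^1}² for every u ∈ H^1_0.
The interval has length L = 2/3, and Poincaré/coercivity depend only on L. Here a(u, u) = ∫(u')² + (-8/5)·∫u².
Here c = -8/5 < 0 with |c| < (π/L)² = 9*π^2/4, so coercivity still holds. The condition a(u,u) ≥ α||u||_{H^1}² reads (1−α)∫(u')² ≥ (α−c)∫u². Any admissible α is ≤ 1 (rapidly oscillating u have ∫u²/∫(u')² → 0), and α = 1 would force 0 ≥ (1−c)∫u², impossible since c < 1; so 1−α > 0. By the sharp Poincaré inequality on H^1_0 of an interval of length L, ∫(u')² ≥ (π/L)²∫u² with equality for the first sine mode sin(π(x−x₀)/L) (x₀ the left endpoint), so the inequality holds for all u iff (1−α)(π/L)² ≥ α − c, i.e. α ≤ ((π/L)² + c)/((π/L)² + 1) = (1 + c(L/π)²)/(1 + (L/π)²). (Direct route, valid since c ≤ 0: Poincaré gives c∫u² ≥ c(L/π)²∫(u')², so a(u,u) ≥ (1 + c(L/π)²)∫(u')², while ||u||_{H^1}² ≤ (1 + (L/π)²)∫(u')²; dividing yields the same α.) With (π/L)² = 9*π^2/4 and c = -8/5, the largest admissible constant is α = ((π/L)² + c)/((π/L)² + 1).
Simplifying, α = (-32 + 45*π^2)/(5*(4 + 9*π^2)).


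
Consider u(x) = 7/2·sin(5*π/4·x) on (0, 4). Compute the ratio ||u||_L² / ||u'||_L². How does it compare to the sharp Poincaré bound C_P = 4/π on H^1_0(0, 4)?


||u||_L² / ||u'||_L² = 4/(5*π) < C_P = 4/π.

u(x) = 7/2·sin(5*π/4·x), so u'(x) = 35*π*cos(5*π*x/4)/8.
Writing u(x) = A·sin(kπx/L) with A = 7/2 and k = 5, use ∫_0^L sin²(kπx/L) dx = L/2 and ∫_0^L cos²(kπx/L) dx = L/2.
u² = 49/4·sin²(5*π/4·x) and (u')² = 1225*π^2/64·cos²(5*π/4·x), and each of sin², cos² integrates to L/2 = 2 over (0, 4).
∫_0^4 u² dx = 49/2, so ||u||_L² = 7*sqrt(2)/2.
∫_0^4 (u')² dx = 1225*π^2/32, so ||u'||_L² = 35*sqrt(2)*π/8.
Ratio ||u||_L² / ||u'||_L² = 4/(5*π).
Sharp Poincaré constant on H^1_0(0, 4) is C_P = L/π = 4/π, achieved by sin(π/4·x).
This is the k = 5 harmonic; the ratio L/(kπ) is strictly less than C_P = L/π, consistent with the sharp inequality ||u||_L² ≤ C_P ||u'||_L².


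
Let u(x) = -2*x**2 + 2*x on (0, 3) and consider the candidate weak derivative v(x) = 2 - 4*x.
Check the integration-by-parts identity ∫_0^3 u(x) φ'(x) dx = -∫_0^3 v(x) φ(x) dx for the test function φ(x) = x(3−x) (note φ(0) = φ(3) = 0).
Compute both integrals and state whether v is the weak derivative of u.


LHS = 18, RHS = 18. Yes, v = u' weakly.

u(x) = -2*x**2 + 2*x, classical derivative u'(x) = 2 - 4*x.
φ(x) = x(3−x), so φ'(x) = 3 - 2*x.
Note φ(0) = φ(3) = 0, so the boundary term u·φ vanishes.
LHS = ∫_0^3 u(x) φ'(x) dx = ∫_0^3 (4*x^3 - 10*x^2 + 6*x) dx. Term by term:
  ∫_0^3 4*x^3 dx = 81;  ∫_0^3 -10*x^2 dx = -90;  ∫_0^3 6*x dx = 27.
Sum: 81 − 90 + 27 = 18.
So LHS = 18.
∫_0^3 v(x) φ(x) dx = ∫_0^3 (4*x^3 - 14*x^2 + 6*x) dx. Term by term:
  ∫_0^3 4*x^3 dx = 81;  ∫_0^3 -14*x^2 dx = -126;  ∫_0^3 6*x dx = 27.
Sum: 81 − 126 + 27 = -18.
So RHS = -∫_0^3 v(x) φ(x) dx = 18.
LHS = RHS, so the identity holds for this test φ.
Moreover u is smooth here and v(x) = u'(x) = 2 - 4*x pointwise, so the identity holds for every test function. Hence v is the weak derivative of u.


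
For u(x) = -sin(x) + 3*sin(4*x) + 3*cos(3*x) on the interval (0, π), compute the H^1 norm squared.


||u||_{H^1(0,π)}^2 = 1440/7 + 245*π/2

u'(x) = -9*sin(3*x) - cos(x) + 12*cos(4*x).
Expand u² and (u')² and integrate term by term on (0, π), using: for integers n ≥ 1, ∫_0^π sin²(nx) dx = ∫_0^π cos²(nx) dx = π/2; for n ≠ n', ∫_0^π sin(nx)sin(n'x) dx = ∫_0^π cos(nx)cos(n'x) dx = 0; and by product-to-sum, ∫_0^π sin(nx)cos(n'x) dx = ½∫_0^π [sin((n+n')x) + sin((n−n')x)] dx, which is 0 when n+n' is even and 2n/(n²−n'²) when n+n' is odd (it need not vanish on (0, π)).
  u² squared terms: (-1)²·∫sin(x)² dx = 1·π/2 = π/2;  (3)²·∫cos(3x)² dx = 9·π/2 = 9*π/2;  (3)²·∫sin(4x)² dx = 9·π/2 = 9*π/2.
  u² cross terms: 2·(-1)·(3)·∫sin(x)·cos(3x) dx = -6·(0) = 0;  2·(-1)·(3)·∫sin(x)·sin(4x) dx = -6·(0) = 0;  2·(3)·(3)·∫cos(3x)·sin(4x) dx = 18·(8/7) = 144/7.
  So ∫_0^π u² dx = π/2 + 9*π/2 + 9*π/2 + 0 + 0 + 144/7 = 144/7 + 19*π/2.
  (u')² squared terms: (-1)²·∫cos(x)² dx = 1·π/2 = π/2;  (-9)²·∫sin(3x)² dx = 81·π/2 = 81*π/2;  (12)²·∫cos(4x)² dx = 144·π/2 = 72*π.
  (u')² cross terms: 2·(-1)·(-9)·∫cos(x)·sin(3x) dx = 18·(0) = 0;  2·(-1)·(12)·∫cos(x)·cos(4x) dx = -24·(0) = 0;  2·(-9)·(12)·∫sin(3x)·cos(4x) dx = -216·(-6/7) = 1296/7.
  So ∫_0^π (u')² dx = π/2 + 81*π/2 + 72*π + 0 + 0 + 1296/7 = 1296/7 + 113*π.
||u||_{H^1}^2 = (144/7 + 19*π/2) + (1296/7 + 113*π) = 1440/7 + 245*π/2.


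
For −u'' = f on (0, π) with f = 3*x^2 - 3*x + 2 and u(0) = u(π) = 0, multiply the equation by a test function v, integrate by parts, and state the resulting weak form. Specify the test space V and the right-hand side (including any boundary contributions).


V = H^1_0(0, π) (so v(0) = v(π) = 0); weak form: ∫_0^π u'v' dx = ∫_0^π (3*x^2 - 3*x + 2) v dx for all v ∈ V.

Multiply both sides by a test function v and integrate from 0 to π:
  ∫_0^π −u''(x) v(x) dx = ∫_0^π f(x) v(x) dx.
Integrate the LHS by parts once:
  ∫_0^π −u'' v dx = −[u'(x) v(x)]_0^π + ∫_0^π u'(x) v'(x) dx.
Thus ∫_0^π u'(x) v'(x) dx = ∫_0^π f(x) v(x) dx + [u'(x) v(x)]_0^π.
Choose V so that boundary terms are either known or forced to vanish.
u is Dirichlet: u(0) = u(π) = 0. Let V = H^1_0(0, π); then v(0) = v(π) = 0, and [u' v]_0^π = 0.
Weak formulation: find u (satisfying any essential BC) such that ∫_0^π u'(x) v'(x) dx = ∫_0^π f v dx for all v ∈ V.
Substituting f(x) = 3*x^2 - 3*x + 2, the right-hand side is ∫_0^π (3*x^2 - 3*x + 2) v dx.


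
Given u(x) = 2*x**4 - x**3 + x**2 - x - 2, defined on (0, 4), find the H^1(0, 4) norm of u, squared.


||u||_{H^1}^2 = 67490012/315

The H^1 norm (squared) on an interval (0, L) is
  ||u||_{H^1}^2 = ∫_0^L u(x)^2 dx + ∫_0^L u'(x)^2 dx.
Compute u'(x) = 8*x**3 - 3*x**2 + 2*x - 1.
Then u(x)^2 = 4*x**8 - 4*x**7 + 5*x**6 - 6*x**5 - 5*x**4 + 2*x**3 - 3*x**2 + 4*x + 4 and u'(x)^2 = 64*x**6 - 48*x**5 + 41*x**4 - 28*x**3 + 10*x**2 - 4*x + 1.
Integrate each monomial from 0 to 4 using ∫_0^4 c·x^n dx = c·4^(n+1)/(n+1):
  ∫_0^4 u(x)^2 dx = ∫_0^4 (4*x^8 - 4*x^7 + 5*x^6 - 6*x^5 - 5*x^4 + 2*x^3 - 3*x^2 + 4*x + 4) dx. Term by term:
    ∫_0^4 4*x^8 dx = 1048576/9;  ∫_0^4 -4*x^7 dx = -32768;  ∫_0^4 5*x^6 dx = 81920/7;
    ∫_0^4 -6*x^5 dx = -4096;  ∫_0^4 -5*x^4 dx = -1024;  ∫_0^4 2*x^3 dx = 128;
    ∫_0^4 -3*x^2 dx = -64;  ∫_0^4 4*x dx = 32;  ∫_0^4 4 dx = 16.
  Sum: 1048576/9 − 32768 + 81920/7 − 4096 − 1024 + 128 − 64 + 32 + 16 = 5697424/63.
  ∫_0^4 u'(x)^2 dx = ∫_0^4 (64*x^6 - 48*x^5 + 41*x^4 - 28*x^3 + 10*x^2 - 4*x + 1) dx. Term by term:
    ∫_0^4 64*x^6 dx = 1048576/7;  ∫_0^4 -48*x^5 dx = -32768;  ∫_0^4 41*x^4 dx = 41984/5;
    ∫_0^4 -28*x^3 dx = -1792;  ∫_0^4 10*x^2 dx = 640/3;  ∫_0^4 -4*x dx = -32;
    ∫_0^4 1 dx = 4.
  Sum: 1048576/7 − 32768 + 41984/5 − 1792 + 640/3 − 32 + 4 = 13000964/105.
Adding: ||u||_{H^1}^2 = 5697424/63 + 13000964/105 = 67490012/315.


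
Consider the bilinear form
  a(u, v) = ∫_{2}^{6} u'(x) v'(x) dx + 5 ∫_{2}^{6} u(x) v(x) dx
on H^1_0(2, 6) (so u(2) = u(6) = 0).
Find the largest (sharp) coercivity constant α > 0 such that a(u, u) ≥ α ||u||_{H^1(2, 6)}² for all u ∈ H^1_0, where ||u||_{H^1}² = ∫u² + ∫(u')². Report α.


α = 1

Coercivity of a(·,·) on H^1_0(2, 6) means a(u, u) ≥ α ||u||_{H^1}² for every u ∈ H^1_0.
The interval has length L = 4, and Poincaré/coercivity depend only on L. Here a(u, u) = ∫(u')² + (5)·∫u².
Here c = 5 ≥ 1, so a(u,u) = ∫(u')² + c∫u² ≥ ∫(u')² + ∫u² = ||u||_{H^1}², i.e. α = 1 works. No larger α is possible: a(u,u) ≥ α||u||_{H^1}² means (1−α)∫(u')² ≥ (α−c)∫u², and for the modes u_n = sin(nπ(x−x₀)/L) (x₀ the left endpoint) one has ∫u_n²/∫(u_n')² = (L/(nπ))² → 0, so a(u_n,u_n)/||u_n||_{H^1}² → 1. Hence the optimal constant is α = 1.
Therefore α = 1.


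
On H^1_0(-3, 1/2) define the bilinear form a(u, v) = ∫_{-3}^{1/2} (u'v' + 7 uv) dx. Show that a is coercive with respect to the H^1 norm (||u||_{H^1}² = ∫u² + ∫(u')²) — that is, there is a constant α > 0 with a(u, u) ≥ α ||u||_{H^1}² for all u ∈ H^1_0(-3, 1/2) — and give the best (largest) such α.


α = 1

Coercivity of a(·,·) on H^1_0(-3, 1/2) means a(u, u) ≥ α ||u||_{H^1}² for every u ∈ H^1_0.
The interval has length L = 7/2, and Poincaré/coercivity depend only on L. Here a(u, u) = ∫(u')² + (7)·∫u².
Here c = 7 ≥ 1, so a(u,u) = ∫(u')² + c∫u² ≥ ∫(u')² + ∫u² = ||u||_{H^1}², i.e. α = 1 works. No larger α is possible: a(u,u) ≥ α||u||_{H^1}² means (1−α)∫(u')² ≥ (α−c)∫u², and for the modes u_n = sin(nπ(x−x₀)/L) (x₀ the left endpoint) one has ∫u_n²/∫(u_n')² = (L/(nπ))² → 0, so a(u_n,u_n)/||u_n||_{H^1}² → 1. Hence the optimal constant is α = 1.
Therefore α = 1.


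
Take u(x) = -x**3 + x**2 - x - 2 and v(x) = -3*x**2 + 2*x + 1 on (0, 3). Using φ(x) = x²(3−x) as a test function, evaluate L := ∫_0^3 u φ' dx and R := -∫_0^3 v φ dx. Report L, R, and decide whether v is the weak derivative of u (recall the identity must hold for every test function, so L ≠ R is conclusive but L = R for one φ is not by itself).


LHS = 1107/20, RHS = 837/20. No, v is not the weak derivative of u.

u(x) = -x**3 + x**2 - x - 2, classical derivative u'(x) = -3*x**2 + 2*x - 1.
φ(x) = x²(3−x), so φ'(x) = 3*x*(2 - x).
Note φ(0) = φ(3) = 0, so the boundary term u·φ vanishes.
LHS = ∫_0^3 u(x) φ'(x) dx = ∫_0^3 (3*x^5 - 9*x^4 + 9*x^3 - 12*x) dx. Term by term:
  ∫_0^3 3*x^5 dx = 729/2;  ∫_0^3 -9*x^4 dx = -2187/5;  ∫_0^3 9*x^3 dx = 729/4;
  ∫_0^3 -12*x dx = -54.
Sum: 729/2 − 2187/5 + 729/4 − 54 = 1107/20.
So LHS = 1107/20.
∫_0^3 v(x) φ(x) dx = ∫_0^3 (3*x^5 - 11*x^4 + 5*x^3 + 3*x^2) dx. Term by term:
  ∫_0^3 3*x^5 dx = 729/2;  ∫_0^3 -11*x^4 dx = -2673/5;  ∫_0^3 5*x^3 dx = 405/4;
  ∫_0^3 3*x^2 dx = 27.
Sum: 729/2 − 2673/5 + 405/4 + 27 = -837/20.
So RHS = -∫_0^3 v(x) φ(x) dx = 837/20.
LHS − RHS = 27/2 ≠ 0, so the identity fails.
(For a valid weak derivative the identity must hold for EVERY test function, in particular this one. The failure shows v is NOT the weak derivative of u.)
Correct weak derivative would be u'(x) = -3*x**2 + 2*x - 1.


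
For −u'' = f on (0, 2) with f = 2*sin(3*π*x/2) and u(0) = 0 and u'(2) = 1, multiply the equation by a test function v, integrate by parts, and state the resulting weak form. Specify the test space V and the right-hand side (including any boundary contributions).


V = {v ∈ H^1(0, 2) : v(0) = 0} (test functions vanish at x = 0 where u is specified); weak form: ∫_0^2 u'v' dx = ∫_0^2 (2*sin(3*π*x/2)) v dx + v(2) for all v ∈ V.

Multiply both sides by a test function v and integrate from 0 to 2:
  ∫_0^2 −u''(x) v(x) dx = ∫_0^2 f(x) v(x) dx.
Integrate the LHS by parts once:
  ∫_0^2 −u'' v dx = −[u'(x) v(x)]_0^2 + ∫_0^2 u'(x) v'(x) dx.
Thus ∫_0^2 u'(x) v'(x) dx = ∫_0^2 f(x) v(x) dx + [u'(x) v(x)]_0^2.
Choose V so that boundary terms are either known or forced to vanish.
Mixed BC: u(0) = 0 (Dirichlet) and u'(2) = 1 (Neumann). Define V = {v ∈ H^1(0, 2) : v(0) = 0}. Then [u' v]_0^2 = u'(2)·v(2) − u'(0)·0 = v(2).
Weak formulation: find u (satisfying any essential BC) such that ∫_0^2 u'(x) v'(x) dx = ∫_0^2 f v dx + v(2) for all v ∈ V (Dirichlet at 0 absorbed into V; Neumann datum at x = 2 contributes the boundary term).
Substituting f(x) = 2*sin(3*π*x/2), the right-hand side is ∫_0^2 (2*sin(3*π*x/2)) v dx + v(2).
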